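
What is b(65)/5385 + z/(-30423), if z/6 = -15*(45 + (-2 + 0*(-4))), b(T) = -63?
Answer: 2102589/18203095 ≈ 0.11551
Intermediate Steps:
z = -3870 (z = 6*(-15*(45 + (-2 + 0*(-4)))) = 6*(-15*(45 + (-2 + 0))) = 6*(-15*(45 - 2)) = 6*(-15*43) = 6*(-645) = -3870)
b(65)/5385 + z/(-30423) = -63/5385 - 3870/(-30423) = -63*1/5385 - 3870*(-1/30423) = -21/1795 + 1290/10141 = 2102589/18203095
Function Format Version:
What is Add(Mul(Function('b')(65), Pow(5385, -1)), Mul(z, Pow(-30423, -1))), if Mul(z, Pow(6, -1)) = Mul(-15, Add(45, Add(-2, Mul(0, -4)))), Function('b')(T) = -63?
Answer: Rational(2102589, 18203095) ≈ 0.11551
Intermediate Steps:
z = -3870 (z = Mul(6, Mul(-15, Add(45, Add(-2, Mul(0, -4))))) = Mul(6, Mul(-15, Add(45, Add(-2, 0)))) = Mul(6, Mul(-15, Add(45, -2))) = Mul(6, Mul(-15, 43)) = Mul(6, -645) = -3870)
Add(Mul(Function('b')(65), Pow(5385, -1)), Mul(z, Pow(-30423, -1))) = Add(Mul(-63, Pow(5385, -1)), Mul(-3870, Pow(-30423, -1))) = Add(Mul(-63, Rational(1, 5385)), Mul(-3870, Rational(-1, 30423))) = Add(Rational(-21, 1795), Rational(1290, 10141)) = Rational(2102589, 18203095)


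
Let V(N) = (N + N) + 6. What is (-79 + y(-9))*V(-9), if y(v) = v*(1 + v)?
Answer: 84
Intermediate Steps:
V(N) = 6 + 2*N (V(N) = 2*N + 6 = 6 + 2*N)
(-79 + y(-9))*V(-9) = (-79 - 9*(1 - 9))*(6 + 2*(-9)) = (-79 - 9*(-8))*(6 - 18) = (-79 + 72)*(-12) = -7*(-12) = 84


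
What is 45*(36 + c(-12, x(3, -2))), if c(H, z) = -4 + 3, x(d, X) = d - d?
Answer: 1575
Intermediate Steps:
x(d, X) = 0
c(H, z) = -1
45*(36 + c(-12, x(3, -2))) = 45*(36 - 1) = 45*35 = 1575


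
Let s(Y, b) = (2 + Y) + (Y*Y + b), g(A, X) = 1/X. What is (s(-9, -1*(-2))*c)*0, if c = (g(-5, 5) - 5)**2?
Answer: 0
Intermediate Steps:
c = 576/25 (c = (1/5 - 5)**2 = (-24/5)**2 = 576/25 ≈ 23.040)
s(Y, b) = 2 + Y + b + Y**2 (s(Y, b) = (2 + Y) + (Y**2 + b) = (2 + Y) + (b + Y**2) = 2 + Y + b + Y**2)
(s(-9, -1*(-2))*c)*0 = ((2 - 9 - 1*(-2) + (-9)**2)*(576/25))*0 = ((2 - 9 + 2 + 81)*(576/25))*0 = (76*(576/25))*0 = (43776/25)*0 = 0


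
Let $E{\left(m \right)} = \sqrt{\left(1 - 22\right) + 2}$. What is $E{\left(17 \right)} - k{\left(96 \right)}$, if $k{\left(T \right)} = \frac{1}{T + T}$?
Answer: $- \frac{1}{192} + i \sqrt{19} \approx -0.0052083 + 4.3589 i$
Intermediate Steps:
$k{\left(T \right)} = \frac{1}{2 T}$
$E{\left(m \right)} = i \sqrt{19}$ ($E{\left(m \right)} = \sqrt{\left(1 - 22\right) + 2} = \sqrt{-21 + 2} = \sqrt{-19} = i \sqrt{19}$)
$E{\left(17 \right)} - k{\left(96 \right)} = i \sqrt{19} - \frac{1}{2 \cdot 96} = i \sqrt{19} - \frac{1}{2} \cdot \frac{1}{96} = i \sqrt{19} - \frac{1}{192} = - \frac{1}{192} + i \sqrt{19}$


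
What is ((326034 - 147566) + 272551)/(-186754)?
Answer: -451019/186754 ≈ -2.4150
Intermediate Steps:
((326034 - 147566) + 272551)/(-186754) = (178468 + 272551)*(-1/186754) = 451019*(-1/186754) = -451019/186754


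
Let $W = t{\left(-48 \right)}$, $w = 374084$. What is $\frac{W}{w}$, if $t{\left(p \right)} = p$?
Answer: $- \frac{12}{93521} \approx -0.00012831$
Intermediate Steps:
$W = -48$
$\frac{W}{w} = - \frac{48}{374084} = \left(-48\right) \frac{1}{374084} = - \frac{12}{93521}$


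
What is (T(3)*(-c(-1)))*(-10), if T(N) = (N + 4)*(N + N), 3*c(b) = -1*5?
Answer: -700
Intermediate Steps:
c(b) = -5/3 (c(b) = (-1*5)/3 = (⅓)*(-5) = -5/3)
T(N) = 2*N*(4 + N) (T(N) = (4 + N)*(2*N) = 2*N*(4 + N))
(T(3)*(-c(-1)))*(-10) = ((2*3*(4 + 3))*(-1*(-5/3)))*(-10) = ((2*3*7)*(5/3))*(-10) = (42*(5/3))*(-10) = 70*(-10) = -700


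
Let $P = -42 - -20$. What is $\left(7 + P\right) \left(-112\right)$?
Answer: $1680$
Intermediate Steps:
$P = -22$ ($P = -42 + 20 = -22$)
$\left(7 + P\right) \left(-112\right) = \left(7 - 22\right) \left(-112\right) = \left(-15\right) \left(-112\right) = 1680$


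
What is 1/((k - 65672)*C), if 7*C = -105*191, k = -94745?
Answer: 1/459594705 ≈ 2.1758e-9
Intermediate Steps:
C = -2865 (C = (-105*191)/7 = (⅐)*(-20055) = -2865)
1/((k - 65672)*C) = 1/(-94745 - 65672*(-2865)) = -1/2865/(-160417) = -1/160417*(-1/2865) = 1/459594705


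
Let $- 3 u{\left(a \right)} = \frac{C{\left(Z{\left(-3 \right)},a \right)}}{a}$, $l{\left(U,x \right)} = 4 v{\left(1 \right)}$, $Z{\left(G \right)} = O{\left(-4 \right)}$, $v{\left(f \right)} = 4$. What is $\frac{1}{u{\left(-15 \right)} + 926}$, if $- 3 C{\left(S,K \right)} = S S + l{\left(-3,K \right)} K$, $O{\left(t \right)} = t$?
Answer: $\frac{135}{125234} \approx 0.001078$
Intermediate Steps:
$Z{\left(G \right)} = -4$
$l{\left(U,x \right)} = 16$ ($l{\left(U,x \right)} = 4 \cdot 4 = 16$)
$C{\left(S,K \right)} = - \frac{16 K}{3} - \frac{S^{2}}{3}$ ($C{\left(S,K \right)} = - \frac{S S + 16 K}{3} = - \frac{S^{2} + 16 K}{3} = - \frac{16 K}{3} - \frac{S^{2}}{3}$)
$u{\left(a \right)} = - \frac{- \frac{16}{3} - \frac{16 a}{3}}{3 a}$ ($u{\left(a \right)} = - \frac{\left(- \frac{16 a}{3} - \frac{\left(-4\right)^{2}}{3}\right) \frac{1}{a}}{3} = - \frac{\left(- \frac{16 a}{3} - \frac{16}{3}\right) \frac{1}{a}}{3} = - \frac{\left(- \frac{16}{3} - \frac{16 a}{3}\right) \frac{1}{a}}{3} = - \frac{\frac{1}{a} \left(- \frac{16}{3} - \frac{16 a}{3}\right)}{3} = - \frac{- \frac{16}{3} - \frac{16 a}{3}}{3 a}$)
$\frac{1}{u{\left(-15 \right)} + 926} = \frac{1}{\frac{16 \left(1 - 15\right)}{9 \left(-15\right)} + 926} = \frac{1}{\frac{16}{9} \left(- \frac{1}{15}\right) \left(-14\right) + 926} = \frac{1}{\frac{224}{135} + 926} = \frac{1}{\frac{125234}{135}} = \frac{135}{125234}$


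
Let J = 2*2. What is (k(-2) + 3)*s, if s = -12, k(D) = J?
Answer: -84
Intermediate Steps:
J = 4
k(D) = 4
(k(-2) + 3)*s = (4 + 3)*(-12) = 7*(-12) = -84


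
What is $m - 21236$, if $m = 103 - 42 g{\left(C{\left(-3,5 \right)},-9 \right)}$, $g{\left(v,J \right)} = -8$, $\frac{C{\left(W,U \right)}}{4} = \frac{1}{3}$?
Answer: $-20797$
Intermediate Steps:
$C{\left(W,U \right)} = \frac{4}{3}$
$m = 439$ ($m = 103 - -336 = 103 + 336 = 439$)
$m - 21236 = 439 - 21236 = -20797$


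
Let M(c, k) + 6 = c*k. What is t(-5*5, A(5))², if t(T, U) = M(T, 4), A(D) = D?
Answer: 11236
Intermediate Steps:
M(c, k) = -6 + c*k
t(T, U) = -6 + 4*T (t(T, U) = -6 + T*4 = -6 + 4*T)
t(-5*5, A(5))² = (-6 + 4*(-5*5))² = (-6 + 4*(-25))² = (-6 - 100)² = (-106)² = 11236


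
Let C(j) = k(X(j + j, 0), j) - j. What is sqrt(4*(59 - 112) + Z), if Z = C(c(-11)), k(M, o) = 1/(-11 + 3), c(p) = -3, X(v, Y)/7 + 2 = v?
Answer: I*sqrt(3346)/4 ≈ 14.461*I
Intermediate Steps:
X(v, Y) = -14 + 7*v
k(M, o) = -1/8 (k(M, o) = 1/(-8) = -1/8)
C(j) = -1/8 - j
Z = 23/8 (Z = -1/8 - 1*(-3) = -1/8 + 3 = 23/8 ≈ 2.8750)
sqrt(4*(59 - 112) + Z) = sqrt(4*(59 - 112) + 23/8) = sqrt(4*(-53) + 23/8) = sqrt(-212 + 23/8) = sqrt(-1673/8) = I*sqrt(3346)/4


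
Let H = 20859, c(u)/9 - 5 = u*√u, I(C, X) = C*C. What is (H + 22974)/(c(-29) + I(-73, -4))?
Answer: 235558542/30855385 + 11440413*I*√29/30855385 ≈ 7.6343 + 1.9967*I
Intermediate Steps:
I(C, X) = C²
c(u) = 45 + 9*u^(3/2) (c(u) = 45 + 9*(u*√u) = 45 + 9*u^(3/2))
(H + 22974)/(c(-29) + I(-73, -4)) = (20859 + 22974)/((45 + 9*(-29)^(3/2)) + (-73)²) = 43833/((45 + 9*(-29*I*√29)) + 5329) = 43833/((45 - 261*I*√29) + 5329) = 43833/(5374 - 261*I*√29)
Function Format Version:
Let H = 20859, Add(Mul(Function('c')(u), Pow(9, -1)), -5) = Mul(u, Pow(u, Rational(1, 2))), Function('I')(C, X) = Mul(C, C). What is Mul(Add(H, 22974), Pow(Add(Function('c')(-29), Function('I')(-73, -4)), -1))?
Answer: Add(Rational(235558542, 30855385), Mul(Rational(11440413, 30855385), I, Pow(29, Rational(1, 2)))) ≈ Add(7.6343, Mul(1.9967, I))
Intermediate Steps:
Function('I')(C, X) = Pow(C, 2)
Function('c')(u) = Add(45, Mul(9, Pow(u, Rational(3, 2)))) (Function('c')(u) = Add(45, Mul(9, Mul(u, Pow(u, Rational(1, 2))))) = Add(45, Mul(9, Pow(u, Rational(3, 2)))))
Mul(Add(H, 22974), Pow(Add(Function('c')(-29), Function('I')(-73, -4)), -1)) = Mul(Add(20859, 22974), Pow(Add(Add(45, Mul(9, Pow(-29, Rational(3, 2)))), Pow(-73, 2)), -1)) = Mul(43833, Pow(Add(Add(45, Mul(9, Mul(-29, I, Pow(29, Rational(1, 2))))), 5329), -1)) = Mul(43833, Pow(Add(Add(45, Mul(-261, I, Pow(29, Rational(1, 2)))), 5329), -1)) = Mul(43833, Pow(Add(5374, Mul(-261, I, Pow(29, Rational(1, 2)))), -1))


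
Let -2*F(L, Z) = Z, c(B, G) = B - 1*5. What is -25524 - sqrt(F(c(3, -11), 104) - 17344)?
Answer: -25524 - 2*I*sqrt(4349) ≈ -25524.0 - 131.89*I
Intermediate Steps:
c(B, G) = -5 + B (c(B, G) = B - 5 = -5 + B)
F(L, Z) = -Z/2
-25524 - sqrt(F(c(3, -11), 104) - 17344) = -25524 - sqrt(-1/2*104 - 17344) = -25524 - sqrt(-52 - 17344) = -25524 - sqrt(-17396) = -25524 - 2*I*sqrt(4349)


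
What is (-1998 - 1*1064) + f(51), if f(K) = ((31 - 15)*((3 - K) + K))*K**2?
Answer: 121786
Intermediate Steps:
f(K) = 48*K**2 (f(K) = (16*3)*K**2 = 48*K**2)
(-1998 - 1*1064) + f(51) = (-1998 - 1*1064) + 48*51**2 = (-1998 - 1064) + 48*2601 = -3062 + 124848 = 121786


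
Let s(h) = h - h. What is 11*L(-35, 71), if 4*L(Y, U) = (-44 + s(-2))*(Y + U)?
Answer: -4356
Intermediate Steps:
s(h) = 0
L(Y, U) = -11*U - 11*Y (L(Y, U) = ((-44 + 0)*(Y + U))/4 = (-44*(U + Y))/4 = (-44*U - 44*Y)/4 = -11*U - 11*Y)
11*L(-35, 71) = 11*(-11*71 - 11*(-35)) = 11*(-781 + 385) = 11*(-396) = -4356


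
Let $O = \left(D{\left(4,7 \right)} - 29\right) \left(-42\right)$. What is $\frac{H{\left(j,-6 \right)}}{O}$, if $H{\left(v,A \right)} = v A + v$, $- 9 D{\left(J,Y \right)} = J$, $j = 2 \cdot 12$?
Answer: $- \frac{36}{371} \approx -0.097035$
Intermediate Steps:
$j = 24$
$D{\left(J,Y \right)} = - \frac{J}{9}$
$H{\left(v,A \right)} = v + A v$ ($H{\left(v,A \right)} = A v + v = v + A v$)
$O = \frac{3710}{3}$ ($O = \left(\left(- \frac{1}{9}\right) 4 - 29\right) \left(-42\right) = \left(- \frac{4}{9} - 29\right) \left(-42\right) = \left(- \frac{265}{9}\right) \left(-42\right) = \frac{3710}{3} \approx 1236.7$)
$\frac{H{\left(j,-6 \right)}}{O} = \frac{24 \left(1 - 6\right)}{\frac{3710}{3}} = 24 \left(-5\right) \frac{3}{3710} = \left(-120\right) \frac{3}{3710} = - \frac{36}{371}$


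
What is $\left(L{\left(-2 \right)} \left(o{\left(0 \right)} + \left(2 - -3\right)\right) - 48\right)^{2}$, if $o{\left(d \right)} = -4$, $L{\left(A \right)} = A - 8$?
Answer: $3364$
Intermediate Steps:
$L{\left(A \right)} = -8 + A$ ($L{\left(A \right)} = A - 8 = -8 + A$)
$\left(L{\left(-2 \right)} \left(o{\left(0 \right)} + \left(2 - -3\right)\right) - 48\right)^{2} = \left(\left(-8 - 2\right) \left(-4 + \left(2 - -3\right)\right) - 48\right)^{2} = \left(- 10 \left(-4 + \left(2 + 3\right)\right) - 48\right)^{2} = \left(- 10 \left(-4 + 5\right) - 48\right)^{2} = \left(\left(-10\right) 1 - 48\right)^{2} = \left(-10 - 48\right)^{2} = \left(-58\right)^{2} = 3364$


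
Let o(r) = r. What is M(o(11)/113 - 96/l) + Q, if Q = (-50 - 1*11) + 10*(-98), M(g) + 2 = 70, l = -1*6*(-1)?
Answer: -973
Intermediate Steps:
l = 6 (l = -6*(-1) = 6)
M(g) = 68 (M(g) = -2 + 70 = 68)
Q = -1041 (Q = (-50 - 11) - 980 = -61 - 980 = -1041)
M(o(11)/113 - 96/l) + Q = 68 - 1041 = -973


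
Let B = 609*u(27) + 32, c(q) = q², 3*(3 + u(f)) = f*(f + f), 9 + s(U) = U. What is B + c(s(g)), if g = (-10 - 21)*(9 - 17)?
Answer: 351300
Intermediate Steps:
g = 248 (g = -31*(-8) = 248)
s(U) = -9 + U
u(f) = -3 + 2*f²/3 (u(f) = -3 + (f*(f + f))/3 = -3 + (f*(2*f))/3 = -3 + (2*f²)/3 = -3 + 2*f²/3)
B = 294179 (B = 609*(-3 + (⅔)*27²) + 32 = 609*(-3 + (⅔)*729) + 32 = 609*(-3 + 486) + 32 = 609*483 + 32 = 294147 + 32 = 294179)
B + c(s(g)) = 294179 + (-9 + 248)² = 294179 + 239² = 294179 + 57121 = 351300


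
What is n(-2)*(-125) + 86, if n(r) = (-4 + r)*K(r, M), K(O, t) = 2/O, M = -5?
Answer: -664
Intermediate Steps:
n(r) = 2*(-4 + r)/r (n(r) = (-4 + r)*(2/r) = 2*(-4 + r)/r)
n(-2)*(-125) + 86 = (2 - 8/(-2))*(-125) + 86 = (2 - 8*(-½))*(-125) + 86 = (2 + 4)*(-125) + 86 = 6*(-125) + 86 = -750 + 86 = -664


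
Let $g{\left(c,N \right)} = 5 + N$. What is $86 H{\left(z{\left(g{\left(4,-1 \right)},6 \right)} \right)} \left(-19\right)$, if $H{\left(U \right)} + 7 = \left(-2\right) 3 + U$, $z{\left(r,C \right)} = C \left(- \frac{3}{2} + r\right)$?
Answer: $-3268$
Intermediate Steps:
$z{\left(r,C \right)} = C \left(- \frac{3}{2} + r\right)$ ($z{\left(r,C \right)} = C \left(\left(-3\right) \frac{1}{2} + r\right) = C \left(- \frac{3}{2} + r\right)$)
$H{\left(U \right)} = -13 + U$ ($H{\left(U \right)} = -7 + \left(\left(-2\right) 3 + U\right) = -7 + \left(-6 + U\right) = -13 + U$)
$86 H{\left(z{\left(g{\left(4,-1 \right)},6 \right)} \right)} \left(-19\right) = 86 \left(-13 + \frac{1}{2} \cdot 6 \left(-3 + 2 \left(5 - 1\right)\right)\right) \left(-19\right) = 86 \left(-13 + \frac{1}{2} \cdot 6 \left(-3 + 2 \cdot 4\right)\right) \left(-19\right) = 86 \left(-13 + \frac{1}{2} \cdot 6 \left(-3 + 8\right)\right) \left(-19\right) = 86 \left(-13 + \frac{1}{2} \cdot 6 \cdot 5\right) \left(-19\right) = 86 \left(-13 + 15\right) \left(-19\right) = 86 \cdot 2 \left(-19\right) = 172 \left(-19\right) = -3268$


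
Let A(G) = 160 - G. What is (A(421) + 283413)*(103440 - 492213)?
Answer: -110081852496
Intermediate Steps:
(A(421) + 283413)*(103440 - 492213) = ((160 - 1*421) + 283413)*(103440 - 492213) = ((160 - 421) + 283413)*(-388773) = (-261 + 283413)*(-388773) = 283152*(-388773) = -110081852496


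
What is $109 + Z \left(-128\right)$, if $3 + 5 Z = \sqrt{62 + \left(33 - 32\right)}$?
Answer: $\frac{929}{5} - \frac{384 \sqrt{7}}{5} \approx -17.394$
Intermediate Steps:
$Z = - \frac{3}{5} + \frac{3 \sqrt{7}}{5}$ ($Z = - \frac{3}{5} + \frac{\sqrt{62 + \left(33 - 32\right)}}{5} = - \frac{3}{5} + \frac{\sqrt{62 + 1}}{5} = - \frac{3}{5} + \frac{\sqrt{63}}{5} = - \frac{3}{5} + \frac{3 \sqrt{7}}{5} \approx 0.98745$)
$109 + Z \left(-128\right) = 109 + \left(- \frac{3}{5} + \frac{3 \sqrt{7}}{5}\right) \left(-128\right) = 109 + \left(\frac{384}{5} - \frac{384 \sqrt{7}}{5}\right) = \frac{929}{5} - \frac{384 \sqrt{7}}{5}$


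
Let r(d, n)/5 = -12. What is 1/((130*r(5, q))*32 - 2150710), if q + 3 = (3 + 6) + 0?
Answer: -1/2400310 ≈ -4.1661e-7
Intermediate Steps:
q = 6 (q = -3 + ((3 + 6) + 0) = -3 + (9 + 0) = -3 + 9 = 6)
r(d, n) = -60 (r(d, n) = 5*(-12) = -60)
1/((130*r(5, q))*32 - 2150710) = 1/((130*(-60))*32 - 2150710) = 1/(-7800*32 - 2150710) = 1/(-249600 - 2150710) = 1/(-2400310) = -1/2400310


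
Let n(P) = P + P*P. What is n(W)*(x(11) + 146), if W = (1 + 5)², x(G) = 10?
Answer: 207792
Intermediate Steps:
W = 36 (W = 6² = 36)
n(P) = P + P²
n(W)*(x(11) + 146) = (36*(1 + 36))*(10 + 146) = (36*37)*156 = 1332*156 = 207792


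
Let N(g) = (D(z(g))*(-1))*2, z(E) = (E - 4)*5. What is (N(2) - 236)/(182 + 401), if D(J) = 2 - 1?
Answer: -238/583 ≈ -0.40823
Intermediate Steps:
z(E) = -20 + 5*E (z(E) = (-4 + E)*5 = -20 + 5*E)
D(J) = 1
N(g) = -2 (N(g) = (1*(-1))*2 = -1*2 = -2)
(N(2) - 236)/(182 + 401) = (-2 - 236)/(182 + 401) = -238/583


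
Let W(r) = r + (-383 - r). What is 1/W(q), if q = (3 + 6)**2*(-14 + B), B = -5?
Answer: -1/383 ≈ -0.0026110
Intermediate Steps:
q = -1539 (q = (3 + 6)**2*(-14 - 5) = 9**2*(-19) = 81*(-19) = -1539)
W(r) = -383
1/W(q) = 1/(-383) = -1/383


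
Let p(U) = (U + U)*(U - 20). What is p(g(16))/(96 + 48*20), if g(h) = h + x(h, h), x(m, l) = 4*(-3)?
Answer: -4/33 ≈ -0.12121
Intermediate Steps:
x(m, l) = -12
g(h) = -12 + h (g(h) = h - 12 = -12 + h)
p(U) = 2*U*(-20 + U) (p(U) = (2*U)*(-20 + U) = 2*U*(-20 + U))
p(g(16))/(96 + 48*20) = (2*(-12 + 16)*(-20 + (-12 + 16)))/(96 + 48*20) = (2*4*(-20 + 4))/(96 + 960) = (2*4*(-16))/1056 = -128*1/1056 = -4/33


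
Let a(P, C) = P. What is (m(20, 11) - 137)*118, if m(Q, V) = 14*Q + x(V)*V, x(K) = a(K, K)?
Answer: 31152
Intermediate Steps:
x(K) = K
m(Q, V) = V² + 14*Q (m(Q, V) = 14*Q + V*V = 14*Q + V² = V² + 14*Q)
(m(20, 11) - 137)*118 = ((11² + 14*20) - 137)*118 = ((121 + 280) - 137)*118 = (401 - 137)*118 = 264*118 = 31152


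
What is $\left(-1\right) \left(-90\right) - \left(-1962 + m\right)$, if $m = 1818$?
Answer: $234$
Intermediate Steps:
$\left(-1\right) \left(-90\right) - \left(-1962 + m\right) = \left(-1\right) \left(-90\right) - \left(-1962 + 1818\right) = 90 - -144 = 90 + 144 = 234$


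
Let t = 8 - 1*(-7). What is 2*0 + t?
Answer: 15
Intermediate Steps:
t = 15 (t = 8 + 7 = 15)
2*0 + t = 2*0 + 15 = 0 + 15 = 15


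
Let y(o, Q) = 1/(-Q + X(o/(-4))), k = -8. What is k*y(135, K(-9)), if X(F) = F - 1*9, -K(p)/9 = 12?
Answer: -32/261 ≈ -0.12261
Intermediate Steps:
K(p) = -108 (K(p) = -9*12 = -108)
X(F) = -9 + F (X(F) = F - 9 = -9 + F)
y(o, Q) = 1/(-9 - Q - o/4) (y(o, Q) = 1/(-Q + (-9 + o/(-4))) = 1/(-Q + (-9 + o*(-¼))) = 1/(-Q + (-9 - o/4)) = 1/(-9 - Q - o/4))
k*y(135, K(-9)) = -(-32)/(36 + 135 + 4*(-108)) = -(-32)/(36 + 135 - 432) = -(-32)/(-261) = -(-32)*(-1)/261 = -8*4/261 = -32/261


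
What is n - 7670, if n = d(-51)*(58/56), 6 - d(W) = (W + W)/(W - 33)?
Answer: -3004697/392 ≈ -7665.0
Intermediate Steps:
d(W) = 6 - 2*W/(-33 + W) (d(W) = 6 - (W + W)/(W - 33) = 6 - 2*W/(-33 + W))
n = 1943/392 (n = (2*(-99 + 2*(-51))/(-33 - 51))*(58/56) = (2*(-99 - 102)/(-84))*(58*(1/56)) = (2*(-1/84)*(-201))*(29/28) = (67/14)*(29/28) = 1943/392 ≈ 4.9566)
n - 7670 = 1943/392 - 7670 = -3004697/392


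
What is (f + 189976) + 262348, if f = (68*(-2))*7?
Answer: 451372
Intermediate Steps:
f = -952 (f = -136*7 = -952)
(f + 189976) + 262348 = (-952 + 189976) + 262348 = 189024 + 262348 = 451372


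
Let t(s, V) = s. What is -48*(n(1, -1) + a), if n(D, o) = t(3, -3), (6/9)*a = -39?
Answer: 2664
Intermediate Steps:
a = -117/2 (a = (3/2)*(-39) = -117/2 ≈ -58.500)
n(D, o) = 3
-48*(n(1, -1) + a) = -48*(3 - 117/2) = -48*(-111/2) = 2664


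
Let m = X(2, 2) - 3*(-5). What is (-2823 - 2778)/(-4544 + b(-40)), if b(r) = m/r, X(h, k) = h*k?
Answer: 74680/60593 ≈ 1.2325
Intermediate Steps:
m = 19 (m = 2*2 - 3*(-5) = 4 + 15 = 19)
b(r) = 19/r
(-2823 - 2778)/(-4544 + b(-40)) = (-2823 - 2778)/(-4544 + 19/(-40)) = -5601/(-4544 + 19*(-1/40)) = -5601/(-4544 - 19/40) = -5601/(-181779/40) = -5601*(-40/181779) = 74680/60593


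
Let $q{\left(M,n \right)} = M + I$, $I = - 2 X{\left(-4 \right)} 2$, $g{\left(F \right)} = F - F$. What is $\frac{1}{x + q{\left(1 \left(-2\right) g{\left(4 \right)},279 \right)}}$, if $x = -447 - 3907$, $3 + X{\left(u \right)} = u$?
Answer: $- \frac{1}{4326} \approx -0.00023116$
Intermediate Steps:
$g{\left(F \right)} = 0$
$X{\left(u \right)} = -3 + u$
$x = -4354$
$I = 28$ ($I = - 2 \left(-3 - 4\right) 2 = \left(-2\right) \left(-7\right) 2 = 14 \cdot 2 = 28$)
$q{\left(M,n \right)} = 28 + M$ ($q{\left(M,n \right)} = M + 28 = 28 + M$)
$\frac{1}{x + q{\left(1 \left(-2\right) g{\left(4 \right)},279 \right)}} = \frac{1}{-4354 + \left(28 + 1 \left(-2\right) 0\right)} = \frac{1}{-4354 + \left(28 - 0\right)} = \frac{1}{-4354 + \left(28 + 0\right)} = \frac{1}{-4354 + 28} = \frac{1}{-4326} = - \frac{1}{4326}$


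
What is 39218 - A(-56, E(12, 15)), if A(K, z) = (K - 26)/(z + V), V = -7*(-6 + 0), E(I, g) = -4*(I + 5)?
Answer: 509793/13 ≈ 39215.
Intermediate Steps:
E(I, g) = -20 - 4*I (E(I, g) = -4*(5 + I) = -20 - 4*I)
V = 42 (V = -7*(-6) = 42)
A(K, z) = (-26 + K)/(42 + z) (A(K, z) = (K - 26)/(z + 42) = (-26 + K)/(42 + z))
39218 - A(-56, E(12, 15)) = 39218 - (-26 - 56)/(42 + (-20 - 4*12)) = 39218 - (-82)/(42 + (-20 - 48)) = 39218 - (-82)/(42 - 68) = 39218 - (-82)/(-26) = 39218 - (-1)*(-82)/26 = 39218 - 1*41/13 = 39218 - 41/13 = 509793/13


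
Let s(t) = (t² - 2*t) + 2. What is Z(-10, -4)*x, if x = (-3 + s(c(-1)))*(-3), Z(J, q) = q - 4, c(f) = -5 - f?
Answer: 552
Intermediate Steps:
s(t) = 2 + t² - 2*t
Z(J, q) = -4 + q
x = -69 (x = (-3 + (2 + (-5 - 1*(-1))² - 2*(-5 - 1*(-1))))*(-3) = (-3 + (2 + (-5 + 1)² - 2*(-5 + 1)))*(-3) = (-3 + (2 + (-4)² - 2*(-4)))*(-3) = (-3 + (2 + 16 + 8))*(-3) = (-3 + 26)*(-3) = 23*(-3) = -69)
Z(-10, -4)*x = (-4 - 4)*(-69) = -8*(-69) = 552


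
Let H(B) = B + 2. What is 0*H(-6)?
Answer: 0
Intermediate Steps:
H(B) = 2 + B
0*H(-6) = 0*(2 - 6) = 0*(-4) = 0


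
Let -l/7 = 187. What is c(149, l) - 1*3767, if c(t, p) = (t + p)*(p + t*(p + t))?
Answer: 202009073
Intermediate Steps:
l = -1309 (l = -7*187 = -1309)
c(t, p) = (p + t)*(p + t*(p + t))
c(149, l) - 1*3767 = ((-1309)² + 149³ - 1309*149 + 149*(-1309)² + 2*(-1309)*149²) - 1*3767 = (1713481 + 3307949 - 195041 + 149*1713481 + 2*(-1309)*22201) - 3767 = (1713481 + 3307949 - 195041 + 255308669 - 58122218) - 3767 = 202012840 - 3767 = 202009073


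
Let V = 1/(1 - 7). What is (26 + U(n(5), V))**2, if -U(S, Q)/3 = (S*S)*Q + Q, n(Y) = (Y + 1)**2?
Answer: 1819801/4 ≈ 4.5495e+5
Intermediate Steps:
n(Y) = (1 + Y)**2
V = -1/6 (V = 1/(-6) = -1/6 ≈ -0.16667)
U(S, Q) = -3*Q - 3*Q*S**2 (U(S, Q) = -3*((S*S)*Q + Q) = -3*(S**2*Q + Q) = -3*(Q*S**2 + Q) = -3*(Q + Q*S**2) = -3*Q - 3*Q*S**2)
(26 + U(n(5), V))**2 = (26 - 3*(-1/6)*(1 + ((1 + 5)**2)**2))**2 = (26 - 3*(-1/6)*(1 + (6**2)**2))**2 = (26 - 3*(-1/6)*(1 + 36**2))**2 = (26 - 3*(-1/6)*(1 + 1296))**2 = (26 - 3*(-1/6)*1297)**2 = (26 + 1297/2)**2 = (1349/2)**2 = 1819801/4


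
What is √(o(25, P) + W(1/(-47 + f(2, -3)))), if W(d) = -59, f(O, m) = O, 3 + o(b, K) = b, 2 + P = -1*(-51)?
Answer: I*√37 ≈ 6.0828*I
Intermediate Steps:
P = 49 (P = -2 - 1*(-51) = -2 + 51 = 49)
o(b, K) = -3 + b
√(o(25, P) + W(1/(-47 + f(2, -3)))) = √((-3 + 25) - 59) = √(22 - 59) = √(-37) = I*√37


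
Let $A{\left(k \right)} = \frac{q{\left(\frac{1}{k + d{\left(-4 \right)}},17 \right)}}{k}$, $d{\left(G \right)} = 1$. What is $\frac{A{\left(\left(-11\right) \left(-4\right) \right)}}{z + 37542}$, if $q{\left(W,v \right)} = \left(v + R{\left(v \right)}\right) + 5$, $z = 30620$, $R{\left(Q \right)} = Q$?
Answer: $\frac{39}{2999128} \approx 1.3004 \cdot 10^{-5}$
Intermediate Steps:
$q{\left(W,v \right)} = 5 + 2 v$ ($q{\left(W,v \right)} = \left(v + v\right) + 5 = 2 v + 5 = 5 + 2 v$)
$A{\left(k \right)} = \frac{39}{k}$ ($A{\left(k \right)} = \frac{5 + 2 \cdot 17}{k} = \frac{5 + 34}{k} = \frac{39}{k}$)
$\frac{A{\left(\left(-11\right) \left(-4\right) \right)}}{z + 37542} = \frac{39 \frac{1}{\left(-11\right) \left(-4\right)}}{30620 + 37542} = \frac{39 \cdot \frac{1}{44}}{68162} = 39 \cdot \frac{1}{44} \cdot \frac{1}{68162} = \frac{39}{44} \cdot \frac{1}{68162} = \frac{39}{2999128}$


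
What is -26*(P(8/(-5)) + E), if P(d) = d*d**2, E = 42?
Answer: -123188/125 ≈ -985.50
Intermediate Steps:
P(d) = d**3
-26*(P(8/(-5)) + E) = -26*((8/(-5))**3 + 42) = -26*((8*(-1/5))**3 + 42) = -26*((-8/5)**3 + 42) = -26*(-512/125 + 42) = -26*4738/125 = -123188/125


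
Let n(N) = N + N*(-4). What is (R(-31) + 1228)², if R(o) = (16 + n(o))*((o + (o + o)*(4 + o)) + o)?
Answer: 31306348096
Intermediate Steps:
n(N) = -3*N (n(N) = N - 4*N = -3*N)
R(o) = (16 - 3*o)*(2*o + 2*o*(4 + o)) (R(o) = (16 - 3*o)*((o + (o + o)*(4 + o)) + o) = (16 - 3*o)*((o + (2*o)*(4 + o)) + o) = (16 - 3*o)*((o + 2*o*(4 + o)) + o) = (16 - 3*o)*(2*o + 2*o*(4 + o)))
(R(-31) + 1228)² = (2*(-31)*(80 - 31 - 3*(-31)²) + 1228)² = (2*(-31)*(80 - 31 - 3*961) + 1228)² = (2*(-31)*(80 - 31 - 2883) + 1228)² = (2*(-31)*(-2834) + 1228)² = (175708 + 1228)² = 176936² = 31306348096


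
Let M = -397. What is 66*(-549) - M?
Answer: -35837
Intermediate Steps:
66*(-549) - M = 66*(-549) - 1*(-397) = -36234 + 397 = -35837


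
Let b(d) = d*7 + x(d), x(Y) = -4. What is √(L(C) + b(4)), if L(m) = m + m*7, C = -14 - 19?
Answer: 4*I*√15 ≈ 15.492*I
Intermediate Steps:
C = -33
L(m) = 8*m (L(m) = m + 7*m = 8*m)
b(d) = -4 + 7*d (b(d) = d*7 - 4 = 7*d - 4 = -4 + 7*d)
√(L(C) + b(4)) = √(8*(-33) + (-4 + 7*4)) = √(-264 + (-4 + 28)) = √(-264 + 24) = √(-240) = 4*I*√15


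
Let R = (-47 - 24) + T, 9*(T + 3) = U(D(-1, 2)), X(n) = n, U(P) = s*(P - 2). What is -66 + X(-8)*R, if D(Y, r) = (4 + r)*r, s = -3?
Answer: 1658/3 ≈ 552.67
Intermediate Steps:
D(Y, r) = r*(4 + r)
U(P) = 6 - 3*P (U(P) = -3*(P - 2) = -3*(-2 + P) = 6 - 3*P)
T = -19/3 (T = -3 + (6 - 6*(4 + 2))/9 = -3 + (6 - 6*6)/9 = -3 + (6 - 3*12)/9 = -3 + (6 - 36)/9 = -3 + (⅑)*(-30) = -3 - 10/3 = -19/3 ≈ -6.3333)
R = -232/3 (R = (-47 - 24) - 19/3 = -71 - 19/3 = -232/3 ≈ -77.333)
-66 + X(-8)*R = -66 - 8*(-232/3) = -66 + 1856/3 = 1658/3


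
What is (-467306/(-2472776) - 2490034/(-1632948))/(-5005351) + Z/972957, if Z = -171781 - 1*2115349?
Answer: -1926066785218427576310581/819358710777816909869364 ≈ -2.3507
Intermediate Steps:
Z = -2287130 (Z = -171781 - 2115349 = -2287130)
(-467306/(-2472776) - 2490034/(-1632948))/(-5005351) + Z/972957 = (-467306/(-2472776) - 2490034/(-1632948))/(-5005351) - 2287130/972957 = (-467306*(-1/2472776) - 2490034*(-1/1632948))*(-1/5005351) - 2287130*1/972957 = (233653/1236388 + 1245017/816474)*(-1/5005351) - 2287130/972957 = (865047839059/504739327956)*(-1/5005351) - 2287130/972957 = -865047839059/2526397499923892556 - 2287130/972957 = -1926066785218427576310581/819358710777816909869364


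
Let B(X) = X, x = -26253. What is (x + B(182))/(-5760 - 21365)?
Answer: 841/875 ≈ 0.96114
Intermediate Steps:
(x + B(182))/(-5760 - 21365) = (-26253 + 182)/(-5760 - 21365) = -26071/(-27125) = -26071*(-1/27125) = 841/875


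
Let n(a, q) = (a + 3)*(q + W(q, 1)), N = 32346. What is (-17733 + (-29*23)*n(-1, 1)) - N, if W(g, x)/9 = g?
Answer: -63419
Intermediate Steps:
W(g, x) = 9*g
n(a, q) = 10*q*(3 + a) (n(a, q) = (a + 3)*(q + 9*q) = (3 + a)*(10*q) = 10*q*(3 + a))
(-17733 + (-29*23)*n(-1, 1)) - N = (-17733 + (-29*23)*(10*1*(3 - 1))) - 1*32346 = (-17733 - 6670*2) - 32346 = (-17733 - 667*20) - 32346 = (-17733 - 13340) - 32346 = -31073 - 32346 = -63419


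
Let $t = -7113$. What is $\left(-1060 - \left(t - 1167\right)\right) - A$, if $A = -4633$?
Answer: $11853$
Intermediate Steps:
$\left(-1060 - \left(t - 1167\right)\right) - A = \left(-1060 - \left(-7113 - 1167\right)\right) - -4633 = \left(-1060 - -8280\right) + 4633 = \left(-1060 + 8280\right) + 4633 = 7220 + 4633 = 11853$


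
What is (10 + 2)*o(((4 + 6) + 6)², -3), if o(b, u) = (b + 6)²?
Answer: 823728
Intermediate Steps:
o(b, u) = (6 + b)²
(10 + 2)*o(((4 + 6) + 6)², -3) = (10 + 2)*(6 + ((4 + 6) + 6)²)² = 12*(6 + (10 + 6)²)² = 12*(6 + 16²)² = 12*(6 + 256)² = 12*262² = 12*68644 = 823728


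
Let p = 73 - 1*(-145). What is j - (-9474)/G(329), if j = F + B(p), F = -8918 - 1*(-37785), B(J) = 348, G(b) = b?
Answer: 9621209/329 ≈ 29244.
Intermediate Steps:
p = 218 (p = 73 + 145 = 218)
F = 28867 (F = -8918 + 37785 = 28867)
j = 29215 (j = 28867 + 348 = 29215)
j - (-9474)/G(329) = 29215 - (-9474)/329 = 29215 - 1*(-9474/329) = 29215 + 9474/329 = 9621209/329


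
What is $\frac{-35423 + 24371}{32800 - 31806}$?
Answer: $- \frac{5526}{497} \approx -11.119$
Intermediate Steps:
$\frac{-35423 + 24371}{32800 - 31806} = - \frac{11052}{32800 - 31806} = - \frac{11052}{994} = \left(-11052\right) \frac{1}{994} = - \frac{5526}{497}$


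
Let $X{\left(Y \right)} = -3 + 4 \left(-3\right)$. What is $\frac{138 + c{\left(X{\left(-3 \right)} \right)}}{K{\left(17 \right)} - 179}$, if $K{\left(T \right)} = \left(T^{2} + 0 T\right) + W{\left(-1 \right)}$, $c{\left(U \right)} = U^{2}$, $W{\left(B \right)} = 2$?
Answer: $\frac{363}{112} \approx 3.2411$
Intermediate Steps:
$X{\left(Y \right)} = -15$ ($X{\left(Y \right)} = -3 - 12 = -15$)
$K{\left(T \right)} = 2 + T^{2}$ ($K{\left(T \right)} = \left(T^{2} + 0 T\right) + 2 = \left(T^{2} + 0\right) + 2 = T^{2} + 2 = 2 + T^{2}$)
$\frac{138 + c{\left(X{\left(-3 \right)} \right)}}{K{\left(17 \right)} - 179} = \frac{138 + \left(-15\right)^{2}}{\left(2 + 17^{2}\right) - 179} = \frac{138 + 225}{\left(2 + 289\right) - 179} = \frac{363}{291 - 179} = \frac{363}{112}$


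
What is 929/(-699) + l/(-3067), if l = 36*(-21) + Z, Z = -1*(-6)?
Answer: -2324993/2143833 ≈ -1.0845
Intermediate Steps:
Z = 6
l = -750 (l = 36*(-21) + 6 = -756 + 6 = -750)
929/(-699) + l/(-3067) = 929/(-699) - 750/(-3067) = 929*(-1/699) - 750*(-1/3067) = -929/699 + 750/3067 = -2324993/2143833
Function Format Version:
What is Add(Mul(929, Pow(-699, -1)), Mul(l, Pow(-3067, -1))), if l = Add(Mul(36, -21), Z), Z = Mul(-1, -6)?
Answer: Rational(-2324993, 2143833) ≈ -1.0845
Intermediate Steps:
Z = 6
l = -750 (l = Add(Mul(36, -21), 6) = Add(-756, 6) = -750)
Add(Mul(929, Pow(-699, -1)), Mul(l, Pow(-3067, -1))) = Add(Mul(929, Pow(-699, -1)), Mul(-750, Pow(-3067, -1))) = Add(Mul(929, Rational(-1, 699)), Mul(-750, Rational(-1, 3067))) = Add(Rational(-929, 699), Rational(750, 3067)) = Rational(-2324993, 2143833)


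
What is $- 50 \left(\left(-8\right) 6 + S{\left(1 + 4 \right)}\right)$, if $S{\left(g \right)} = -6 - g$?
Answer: $2950$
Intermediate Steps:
$- 50 \left(\left(-8\right) 6 + S{\left(1 + 4 \right)}\right) = - 50 \left(\left(-8\right) 6 - 11\right) = - 50 \left(-48 - 11\right) = \left(-50\right) \left(-59\right) = 2950$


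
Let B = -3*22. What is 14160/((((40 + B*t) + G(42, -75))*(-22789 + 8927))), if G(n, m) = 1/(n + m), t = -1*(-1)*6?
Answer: 233640/81432319 ≈ 0.0028691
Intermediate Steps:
t = 6 (t = 1*6 = 6)
B = -66
G(n, m) = 1/(m + n)
14160/((((40 + B*t) + G(42, -75))*(-22789 + 8927))) = 14160/((((40 - 66*6) + 1/(-75 + 42))*(-22789 + 8927))) = 14160/((((40 - 396) + 1/(-33))*(-13862))) = 14160/(((-356 - 1/33)*(-13862))) = 14160/((-11749/33*(-13862))) = 14160/(162864638/33) = 14160*(33/162864638) = 233640/81432319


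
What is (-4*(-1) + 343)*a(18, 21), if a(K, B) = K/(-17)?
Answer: -6246/17 ≈ -367.41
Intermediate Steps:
a(K, B) = -K/17 (a(K, B) = K*(-1/17) = -K/17)
(-4*(-1) + 343)*a(18, 21) = (-4*(-1) + 343)*(-1/17*18) = (4 + 343)*(-18/17) = 347*(-18/17) = -6246/17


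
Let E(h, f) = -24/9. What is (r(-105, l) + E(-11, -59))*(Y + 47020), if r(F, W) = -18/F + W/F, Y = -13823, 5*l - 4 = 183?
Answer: -16565303/175 ≈ -94659.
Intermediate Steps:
l = 187/5 (l = 4/5 + (1/5)*183 = 4/5 + 183/5 = 187/5 ≈ 37.400)
E(h, f) = -8/3 (E(h, f) = -24*1/9 = -8/3)
(r(-105, l) + E(-11, -59))*(Y + 47020) = ((-18 + 187/5)/(-105) - 8/3)*(-13823 + 47020) = (-1/105*97/5 - 8/3)*33197 = (-97/525 - 8/3)*33197 = -499/175*33197 = -16565303/175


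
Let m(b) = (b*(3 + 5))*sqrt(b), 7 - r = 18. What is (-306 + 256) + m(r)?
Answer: -50 - 88*I*sqrt(11) ≈ -50.0 - 291.86*I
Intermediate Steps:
r = -11 (r = 7 - 1*18 = 7 - 18 = -11)
m(b) = 8*b**(3/2) (m(b) = (b*8)*sqrt(b) = (8*b)*sqrt(b) = 8*b**(3/2))
(-306 + 256) + m(r) = (-306 + 256) + 8*(-11)**(3/2) = -50 + 8*(-11*I*sqrt(11)) = -50 - 88*I*sqrt(11)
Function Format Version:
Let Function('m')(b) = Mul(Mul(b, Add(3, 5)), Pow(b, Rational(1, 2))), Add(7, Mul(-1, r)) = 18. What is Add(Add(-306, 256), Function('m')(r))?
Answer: Add(-50, Mul(-88, I, Pow(11, Rational(1, 2)))) ≈ Add(-50.000, Mul(-291.86, I))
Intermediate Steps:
r = -11 (r = Add(7, Mul(-1, 18)) = Add(7, -18) = -11)
Function('m')(b) = Mul(8, Pow(b, Rational(3, 2))) (Function('m')(b) = Mul(Mul(b, 8), Pow(b, Rational(1, 2))) = Mul(Mul(8, b), Pow(b, Rational(1, 2))) = Mul(8, Pow(b, Rational(3, 2))))
Add(Add(-306, 256), Function('m')(r)) = Add(Add(-306, 256), Mul(8, Pow(-11, Rational(3, 2)))) = Add(-50, Mul(8, Mul(-11, I, Pow(11, Rational(1, 2))))) = Add(-50, Mul(-88, I, Pow(11, Rational(1, 2))))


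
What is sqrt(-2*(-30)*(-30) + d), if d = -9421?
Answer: 7*I*sqrt(229) ≈ 105.93*I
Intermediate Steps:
sqrt(-2*(-30)*(-30) + d) = sqrt(-2*(-30)*(-30) - 9421) = sqrt(60*(-30) - 9421) = sqrt(-1800 - 9421) = sqrt(-11221) = 7*I*sqrt(229)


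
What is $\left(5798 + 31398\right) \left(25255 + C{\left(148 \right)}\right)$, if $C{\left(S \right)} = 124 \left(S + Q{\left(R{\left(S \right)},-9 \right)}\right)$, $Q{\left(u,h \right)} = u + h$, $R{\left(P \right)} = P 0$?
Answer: $1580495236$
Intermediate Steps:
$R{\left(P \right)} = 0$
$Q{\left(u,h \right)} = h + u$
$C{\left(S \right)} = -1116 + 124 S$ ($C{\left(S \right)} = 124 \left(S + \left(-9 + 0\right)\right) = 124 \left(S - 9\right) = 124 \left(-9 + S\right) = -1116 + 124 S$)
$\left(5798 + 31398\right) \left(25255 + C{\left(148 \right)}\right) = \left(5798 + 31398\right) \left(25255 + \left(-1116 + 124 \cdot 148\right)\right) = 37196 \left(25255 + \left(-1116 + 18352\right)\right) = 37196 \left(25255 + 17236\right) = 37196 \cdot 42491 = 1580495236$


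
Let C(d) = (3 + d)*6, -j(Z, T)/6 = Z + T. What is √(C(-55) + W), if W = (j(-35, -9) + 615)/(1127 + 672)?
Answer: I*√1008175791/1799 ≈ 17.65*I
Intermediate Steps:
j(Z, T) = -6*T - 6*Z (j(Z, T) = -6*(Z + T) = -6*(T + Z) = -6*T - 6*Z)
C(d) = 18 + 6*d
W = 879/1799 (W = ((-6*(-9) - 6*(-35)) + 615)/(1127 + 672) = ((54 + 210) + 615)/1799 = (264 + 615)*(1/1799) = 879*(1/1799) = 879/1799 ≈ 0.48860)
√(C(-55) + W) = √((18 + 6*(-55)) + 879/1799) = √((18 - 330) + 879/1799) = √(-312 + 879/1799) = √(-560409/1799) = I*√1008175791/1799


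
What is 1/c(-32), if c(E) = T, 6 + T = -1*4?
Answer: -⅒ ≈ -0.10000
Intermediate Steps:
T = -10 (T = -6 - 1*4 = -6 - 4 = -10)
c(E) = -10
1/c(-32) = 1/(-10) = -⅒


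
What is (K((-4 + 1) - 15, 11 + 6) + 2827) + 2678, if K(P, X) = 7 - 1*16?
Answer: 5496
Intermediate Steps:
K(P, X) = -9 (K(P, X) = 7 - 16 = -9)
(K((-4 + 1) - 15, 11 + 6) + 2827) + 2678 = (-9 + 2827) + 2678 = 2818 + 2678 = 5496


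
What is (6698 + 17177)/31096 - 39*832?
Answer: -1008979133/31096 ≈ -32447.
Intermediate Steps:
(6698 + 17177)/31096 - 39*832 = 23875*(1/31096) - 1*32448 = 23875/31096 - 32448 = -1008979133/31096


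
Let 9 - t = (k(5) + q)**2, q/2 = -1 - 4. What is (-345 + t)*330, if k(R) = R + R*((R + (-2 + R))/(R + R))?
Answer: -111210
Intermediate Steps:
q = -10 (q = 2*(-1 - 4) = 2*(-5) = -10)
k(R) = -1 + 2*R (k(R) = R + R*((-2 + 2*R)/((2*R))) = R + R*((-2 + 2*R)*(1/(2*R))) = R + R*((-2 + 2*R)/(2*R)) = R + (-1 + R) = -1 + 2*R)
t = 8 (t = 9 - ((-1 + 2*5) - 10)**2 = 9 - ((-1 + 10) - 10)**2 = 9 - (9 - 10)**2 = 9 - 1*(-1)**2 = 9 - 1*1 = 9 - 1 = 8)
(-345 + t)*330 = (-345 + 8)*330 = -337*330 = -111210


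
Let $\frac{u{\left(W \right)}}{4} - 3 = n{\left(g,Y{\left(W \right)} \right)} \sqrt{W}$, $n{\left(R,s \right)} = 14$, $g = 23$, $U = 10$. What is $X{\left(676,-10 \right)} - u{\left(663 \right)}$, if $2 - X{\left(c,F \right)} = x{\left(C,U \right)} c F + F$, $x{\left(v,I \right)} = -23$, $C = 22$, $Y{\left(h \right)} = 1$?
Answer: $-155480 - 56 \sqrt{663} \approx -1.5692 \cdot 10^{5}$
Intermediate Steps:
$X{\left(c,F \right)} = 2 - F + 23 F c$ ($X{\left(c,F \right)} = 2 - \left(- 23 c F + F\right) = 2 - \left(- 23 F c + F\right) = 2 - \left(F - 23 F c\right) = 2 + \left(- F + 23 F c\right) = 2 - F + 23 F c$)
$u{\left(W \right)} = 12 + 56 \sqrt{W}$ ($u{\left(W \right)} = 12 + 4 \cdot 14 \sqrt{W} = 12 + 56 \sqrt{W}$)
$X{\left(676,-10 \right)} - u{\left(663 \right)} = \left(2 - -10 + 23 \left(-10\right) 676\right) - \left(12 + 56 \sqrt{663}\right) = \left(2 + 10 - 155480\right) - \left(12 + 56 \sqrt{663}\right) = -155468 - \left(12 + 56 \sqrt{663}\right) = -155480 - 56 \sqrt{663}$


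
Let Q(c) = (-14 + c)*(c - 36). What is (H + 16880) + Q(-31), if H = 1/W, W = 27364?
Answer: 544406781/27364 ≈ 19895.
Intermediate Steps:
Q(c) = (-36 + c)*(-14 + c) (Q(c) = (-14 + c)*(-36 + c) = (-36 + c)*(-14 + c))
H = 1/27364 ≈ 3.6544e-5
(H + 16880) + Q(-31) = (1/27364 + 16880) + (504 + (-31)² - 50*(-31)) = 461904321/27364 + (504 + 961 + 1550) = 461904321/27364 + 3015 = 544406781/27364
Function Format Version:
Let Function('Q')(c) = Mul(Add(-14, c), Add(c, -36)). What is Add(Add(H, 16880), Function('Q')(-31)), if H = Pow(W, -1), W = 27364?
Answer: Rational(544406781, 27364) ≈ 19895.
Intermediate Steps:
Function('Q')(c) = Mul(Add(-36, c), Add(-14, c)) (Function('Q')(c) = Mul(Add(-14, c), Add(-36, c)) = Mul(Add(-36, c), Add(-14, c)))
H = Rational(1, 27364) (H = Pow(27364, -1) = Rational(1, 27364) ≈ 3.6544e-5)
Add(Add(H, 16880), Function('Q')(-31)) = Add(Add(Rational(1, 27364), 16880), Add(504, Pow(-31, 2), Mul(-50, -31))) = Add(Rational(461904321, 27364), Add(504, 961, 1550)) = Add(Rational(461904321, 27364), 3015) = Rational(544406781, 27364)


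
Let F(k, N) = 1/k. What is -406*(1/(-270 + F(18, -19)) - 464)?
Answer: 915365164/4859 ≈ 1.8839e+5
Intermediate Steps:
-406*(1/(-270 + F(18, -19)) - 464) = -406*(1/(-270 + 1/18) - 464) = -406*(1/(-4859/18) - 464) = -406*(-18/4859 - 464) = -406*(-2254594/4859) = 915365164/4859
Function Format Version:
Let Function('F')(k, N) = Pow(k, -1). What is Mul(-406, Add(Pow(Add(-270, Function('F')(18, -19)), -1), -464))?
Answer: Rational(915365164, 4859) ≈ 1.8839e+5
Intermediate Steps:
Mul(-406, Add(Pow(Add(-270, Function('F')(18, -19)), -1), -464)) = Mul(-406, Add(Pow(Add(-270, Pow(18, -1)), -1), -464)) = Mul(-406, Add(Pow(Add(-270, Rational(1, 18)), -1), -464)) = Mul(-406, Add(Pow(Rational(-4859, 18), -1), -464)) = Mul(-406, Add(Rational(-18, 4859), -464)) = Mul(-406, Rational(-2254594, 4859)) = Rational(915365164, 4859)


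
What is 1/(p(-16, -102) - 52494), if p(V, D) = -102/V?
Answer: -8/419901 ≈ -1.9052e-5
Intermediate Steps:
1/(p(-16, -102) - 52494) = 1/(-102/(-16) - 52494) = 1/(-102*(-1/16) - 52494) = 1/(51/8 - 52494) = 1/(-419901/8) = -8/419901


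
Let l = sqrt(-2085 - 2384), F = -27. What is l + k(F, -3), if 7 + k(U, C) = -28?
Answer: -35 + I*sqrt(4469) ≈ -35.0 + 66.851*I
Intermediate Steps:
k(U, C) = -35 (k(U, C) = -7 - 28 = -35)
l = I*sqrt(4469) (l = sqrt(-4469) = I*sqrt(4469) ≈ 66.851*I)
l + k(F, -3) = I*sqrt(4469) - 35 = -35 + I*sqrt(4469)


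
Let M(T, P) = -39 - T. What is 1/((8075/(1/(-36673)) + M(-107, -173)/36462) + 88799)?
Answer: -18231/5397208719122 ≈ -3.3779e-9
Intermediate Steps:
1/((8075/(1/(-36673)) + M(-107, -173)/36462) + 88799) = 1/((8075/(1/(-36673)) + (-39 - 1*(-107))/36462) + 88799) = 1/((8075/(-1/36673) + (-39 + 107)*(1/36462)) + 88799) = 1/((8075*(-36673) + 68*(1/36462)) + 88799) = 1/((-296134475 + 34/18231) + 88799) = 1/(-5398827613691/18231 + 88799) = 1/(-5397208719122/18231) = -18231/5397208719122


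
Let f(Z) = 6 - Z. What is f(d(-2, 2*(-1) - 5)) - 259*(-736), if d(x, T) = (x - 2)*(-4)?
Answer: 190614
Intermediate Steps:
d(x, T) = 8 - 4*x (d(x, T) = (-2 + x)*(-4) = 8 - 4*x)
f(d(-2, 2*(-1) - 5)) - 259*(-736) = (6 - (8 - 4*(-2))) - 259*(-736) = (6 - (8 + 8)) + 190624 = (6 - 1*16) + 190624 = (6 - 16) + 190624 = -10 + 190624 = 190614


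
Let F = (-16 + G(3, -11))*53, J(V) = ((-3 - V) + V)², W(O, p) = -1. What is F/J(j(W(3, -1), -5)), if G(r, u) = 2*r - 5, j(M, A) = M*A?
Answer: -265/3 ≈ -88.333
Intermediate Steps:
j(M, A) = A*M
J(V) = 9 (J(V) = (-3)² = 9)
G(r, u) = -5 + 2*r
F = -795 (F = (-16 + (-5 + 2*3))*53 = (-16 + (-5 + 6))*53 = (-16 + 1)*53 = -15*53 = -795)
F/J(j(W(3, -1), -5)) = -795/9 = -795*⅑ = -265/3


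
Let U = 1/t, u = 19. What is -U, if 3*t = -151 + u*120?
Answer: -3/2129 ≈ -0.0014091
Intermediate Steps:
t = 2129/3 (t = (-151 + 19*120)/3 = (-151 + 2280)/3 = (⅓)*2129 = 2129/3 ≈ 709.67)
U = 3/2129 (U = 1/(2129/3) = 3/2129 ≈ 0.0014091)
-U = -1*3/2129 = -3/2129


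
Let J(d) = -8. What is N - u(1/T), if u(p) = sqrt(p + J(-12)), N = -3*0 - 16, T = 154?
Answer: -16 - I*sqrt(189574)/154 ≈ -16.0 - 2.8273*I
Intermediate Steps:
N = -16 (N = 0 - 16 = -16)
u(p) = sqrt(-8 + p) (u(p) = sqrt(p - 8) = sqrt(-8 + p))
N - u(1/T) = -16 - sqrt(-8 + 1/154) = -16 - sqrt(-1231/154) = -16 - I*sqrt(189574)/154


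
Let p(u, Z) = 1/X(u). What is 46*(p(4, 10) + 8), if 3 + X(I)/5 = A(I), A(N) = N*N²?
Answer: 112286/305 ≈ 368.15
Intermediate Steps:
A(N) = N³
X(I) = -15 + 5*I³
p(u, Z) = 1/(-15 + 5*u³)
46*(p(4, 10) + 8) = 46*(1/(5*(-3 + 4³)) + 8) = 46*(1/(5*(-3 + 64)) + 8) = 46*((⅕)/61 + 8) = 46*((⅕)*(1/61) + 8) = 46*(1/305 + 8) = 46*(2441/305) = 112286/305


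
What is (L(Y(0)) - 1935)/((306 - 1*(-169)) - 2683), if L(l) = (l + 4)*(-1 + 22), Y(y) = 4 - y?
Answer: 589/736 ≈ 0.80027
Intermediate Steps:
L(l) = 84 + 21*l (L(l) = (4 + l)*21 = 84 + 21*l)
(L(Y(0)) - 1935)/((306 - 1*(-169)) - 2683) = ((84 + 21*(4 - 1*0)) - 1935)/((306 - 1*(-169)) - 2683) = ((84 + 21*(4 + 0)) - 1935)/((306 + 169) - 2683) = ((84 + 21*4) - 1935)/(475 - 2683) = ((84 + 84) - 1935)/(-2208) = (168 - 1935)*(-1/2208) = -1767*(-1/2208) = 589/736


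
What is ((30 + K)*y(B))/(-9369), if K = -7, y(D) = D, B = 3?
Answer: -23/3123 ≈ -0.0073647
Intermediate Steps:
((30 + K)*y(B))/(-9369) = ((30 - 7)*3)/(-9369) = (23*3)*(-1/9369) = 69*(-1/9369) = -23/3123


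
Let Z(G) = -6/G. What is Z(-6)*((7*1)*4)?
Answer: 28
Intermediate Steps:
Z(-6)*((7*1)*4) = (-6/(-6))*((7*1)*4) = (-6*(-1/6))*(7*4) = 1*28 = 28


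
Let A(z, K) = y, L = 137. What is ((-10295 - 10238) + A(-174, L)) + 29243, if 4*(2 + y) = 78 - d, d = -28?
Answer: 17469/2 ≈ 8734.5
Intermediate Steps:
y = 49/2 (y = -2 + (78 - 1*(-28))/4 = -2 + (78 + 28)/4 = -2 + (1/4)*106 = -2 + 53/2 = 49/2 ≈ 24.500)
A(z, K) = 49/2
((-10295 - 10238) + A(-174, L)) + 29243 = ((-10295 - 10238) + 49/2) + 29243 = (-20533 + 49/2) + 29243 = -41017/2 + 29243 = 17469/2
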